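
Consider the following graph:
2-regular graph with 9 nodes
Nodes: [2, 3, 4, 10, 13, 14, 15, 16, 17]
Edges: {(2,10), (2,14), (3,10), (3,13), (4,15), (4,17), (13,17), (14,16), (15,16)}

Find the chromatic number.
χ(G) = 3

Clique number ω(G) = 2 (lower bound: χ ≥ ω).
Odd cycle [3, 13, 17, 4, 15, 16, 14, 2, 10] needs 3 colors (χ ≥ 3).
The coloring below uses 3 colors, so χ(G) = 3.
A valid 3-coloring: color 1: [2, 3, 16, 17]; color 2: [10, 13, 14, 15]; color 3: [4].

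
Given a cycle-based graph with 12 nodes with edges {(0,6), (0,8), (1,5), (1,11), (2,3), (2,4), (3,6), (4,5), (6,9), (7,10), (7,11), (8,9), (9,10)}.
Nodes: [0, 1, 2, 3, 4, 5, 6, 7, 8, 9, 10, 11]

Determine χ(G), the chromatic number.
χ(G) = 2

Clique number ω(G) = 2 (lower bound: χ ≥ ω).
The graph is bipartite (no odd cycle), so 2 colors suffice: χ(G) = 2.
A valid 2-coloring: color 1: [2, 5, 6, 8, 10, 11]; color 2: [0, 1, 3, 4, 7, 9].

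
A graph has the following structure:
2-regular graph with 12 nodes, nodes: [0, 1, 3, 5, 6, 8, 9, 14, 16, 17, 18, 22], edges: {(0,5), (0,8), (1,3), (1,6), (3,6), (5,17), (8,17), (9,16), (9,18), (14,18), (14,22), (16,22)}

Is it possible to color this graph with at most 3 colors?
Yes, G is 3-colorable

A valid 3-coloring: color 1: [0, 1, 9, 17, 22]; color 2: [3, 5, 8, 14, 16]; color 3: [6, 18].
(χ(G) = 3 ≤ 3.)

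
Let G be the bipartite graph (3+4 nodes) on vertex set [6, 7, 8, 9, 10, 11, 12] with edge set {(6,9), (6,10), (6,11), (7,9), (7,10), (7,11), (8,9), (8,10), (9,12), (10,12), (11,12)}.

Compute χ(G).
Clique number ω(G) = 2 (lower bound: χ ≥ ω).
The graph is bipartite (no odd cycle), so 2 colors suffice: χ(G) = 2.
A valid 2-coloring: color 1: [9, 10, 11]; color 2: [6, 7, 8, 12].

χ(G) = 2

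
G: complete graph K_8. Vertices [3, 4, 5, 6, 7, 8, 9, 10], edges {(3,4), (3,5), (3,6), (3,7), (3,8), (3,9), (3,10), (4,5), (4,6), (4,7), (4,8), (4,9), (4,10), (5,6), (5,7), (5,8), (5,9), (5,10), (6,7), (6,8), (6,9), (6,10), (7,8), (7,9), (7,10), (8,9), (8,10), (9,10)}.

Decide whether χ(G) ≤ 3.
The clique on vertices [3, 4, 5, 6, 7, 8, 9, 10] has size 8 > 3, so it alone needs 8 colors.

No, G is not 3-colorable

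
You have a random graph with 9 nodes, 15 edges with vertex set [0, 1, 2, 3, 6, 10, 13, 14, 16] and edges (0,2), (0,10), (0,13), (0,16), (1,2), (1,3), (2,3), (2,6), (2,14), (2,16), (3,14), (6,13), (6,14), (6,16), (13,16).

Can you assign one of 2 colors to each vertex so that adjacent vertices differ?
The clique on vertices [0, 2, 16] has size 3 > 2, so it alone needs 3 colors.

No, G is not 2-colorable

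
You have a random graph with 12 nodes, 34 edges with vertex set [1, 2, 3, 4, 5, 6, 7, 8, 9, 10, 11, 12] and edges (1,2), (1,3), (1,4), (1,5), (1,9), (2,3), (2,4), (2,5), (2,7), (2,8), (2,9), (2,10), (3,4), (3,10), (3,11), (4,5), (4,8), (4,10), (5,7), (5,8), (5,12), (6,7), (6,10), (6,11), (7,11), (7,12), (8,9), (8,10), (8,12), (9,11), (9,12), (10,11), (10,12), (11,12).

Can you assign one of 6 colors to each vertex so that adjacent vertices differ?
A valid 6-coloring: color 1: [2, 11]; color 2: [5, 9, 10]; color 3: [4, 6, 12]; color 4: [1, 7, 8]; color 5: [3].
(χ(G) = 5 ≤ 6.)

Yes, G is 6-colorable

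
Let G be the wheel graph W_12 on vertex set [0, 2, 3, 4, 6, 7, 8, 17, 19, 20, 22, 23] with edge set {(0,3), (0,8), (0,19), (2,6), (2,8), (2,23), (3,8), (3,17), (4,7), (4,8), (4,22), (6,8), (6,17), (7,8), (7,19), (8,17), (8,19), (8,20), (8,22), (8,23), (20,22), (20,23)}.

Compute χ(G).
χ(G) = 4

Clique number ω(G) = 3 (lower bound: χ ≥ ω).
Odd cycle [7, 4, 22, 20, 23, 2, 6, 17, 3, 0, 19] needs 3 colors (χ ≥ 3).
Vertex 8 is adjacent to every vertex of [0, 2, 3, 4, 6, 7, 17, 19, 20, 22, 23], which already need 3 colors among themselves, so 8 needs a new color (χ ≥ 4).
The coloring below uses 4 colors, so χ(G) = 4.
A valid 4-coloring: color 1: [8]; color 2: [0, 6, 7, 22, 23]; color 3: [2, 4, 17, 19, 20]; color 4: [3].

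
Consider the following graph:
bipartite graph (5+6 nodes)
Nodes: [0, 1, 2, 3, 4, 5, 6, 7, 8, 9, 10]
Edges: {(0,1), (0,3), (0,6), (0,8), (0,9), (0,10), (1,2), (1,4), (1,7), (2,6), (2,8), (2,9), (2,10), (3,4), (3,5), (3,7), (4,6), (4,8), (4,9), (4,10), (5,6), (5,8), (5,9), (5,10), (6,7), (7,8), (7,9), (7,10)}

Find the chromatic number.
χ(G) = 2

Clique number ω(G) = 2 (lower bound: χ ≥ ω).
The graph is bipartite (no odd cycle), so 2 colors suffice: χ(G) = 2.
A valid 2-coloring: color 1: [0, 2, 4, 5, 7]; color 2: [1, 3, 6, 8, 9, 10].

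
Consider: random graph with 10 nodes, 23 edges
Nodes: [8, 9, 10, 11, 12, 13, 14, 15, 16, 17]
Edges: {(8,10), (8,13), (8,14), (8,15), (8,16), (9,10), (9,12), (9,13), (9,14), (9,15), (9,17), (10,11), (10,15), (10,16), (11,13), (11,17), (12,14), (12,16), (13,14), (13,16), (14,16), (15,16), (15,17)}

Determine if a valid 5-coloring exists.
A valid 5-coloring: color 1: [9, 11, 16]; color 2: [10, 12, 13, 17]; color 3: [14, 15]; color 4: [8].
(χ(G) = 4 ≤ 5.)

Yes, G is 5-colorable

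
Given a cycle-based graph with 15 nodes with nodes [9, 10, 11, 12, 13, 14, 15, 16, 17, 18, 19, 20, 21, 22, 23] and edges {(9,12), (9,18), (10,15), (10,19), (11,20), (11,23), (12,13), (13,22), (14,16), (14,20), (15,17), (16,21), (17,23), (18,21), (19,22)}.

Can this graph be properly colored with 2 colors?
Odd cycle [16, 21, 18, 9, 12, 13, 22, 19, 10, 15, 17, 23, 11, 20, 14] needs 3 colors (χ ≥ 3).
Hence χ(G) ≥ 3 > 2, so no proper 2-coloring exists.

No, G is not 2-colorable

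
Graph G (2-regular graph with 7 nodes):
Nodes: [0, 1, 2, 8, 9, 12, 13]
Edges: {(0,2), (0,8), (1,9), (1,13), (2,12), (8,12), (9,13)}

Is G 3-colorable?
Yes, G is 3-colorable

A valid 3-coloring: color 1: [2, 8, 13]; color 2: [0, 1, 12]; color 3: [9].
(χ(G) = 3 ≤ 3.)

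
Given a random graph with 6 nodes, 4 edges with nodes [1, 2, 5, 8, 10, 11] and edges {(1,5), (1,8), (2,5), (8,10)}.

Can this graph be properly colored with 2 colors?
A valid 2-coloring: color 1: [1, 2, 10, 11]; color 2: [5, 8].
(χ(G) = 2 ≤ 2.)

Yes, G is 2-colorable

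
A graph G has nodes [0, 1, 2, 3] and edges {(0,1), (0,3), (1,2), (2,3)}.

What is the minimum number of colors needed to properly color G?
χ(G) = 2

Clique number ω(G) = 2 (lower bound: χ ≥ ω).
The graph is bipartite (no odd cycle), so 2 colors suffice: χ(G) = 2.
A valid 2-coloring: color 1: [0, 2]; color 2: [1, 3].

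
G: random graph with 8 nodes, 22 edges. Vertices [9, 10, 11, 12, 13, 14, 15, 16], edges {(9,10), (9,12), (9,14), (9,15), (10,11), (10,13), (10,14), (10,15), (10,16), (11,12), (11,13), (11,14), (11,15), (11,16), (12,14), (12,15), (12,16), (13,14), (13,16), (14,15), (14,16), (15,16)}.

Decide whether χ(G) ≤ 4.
The clique on vertices [10, 11, 13, 14, 16] has size 5 > 4, so it alone needs 5 colors.

No, G is not 4-colorable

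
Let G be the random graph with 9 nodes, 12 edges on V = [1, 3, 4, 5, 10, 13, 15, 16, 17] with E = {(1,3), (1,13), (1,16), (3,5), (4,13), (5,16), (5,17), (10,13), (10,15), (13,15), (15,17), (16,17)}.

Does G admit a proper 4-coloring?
A valid 4-coloring: color 1: [3, 13, 17]; color 2: [4, 15, 16]; color 3: [1, 5, 10].
(χ(G) = 3 ≤ 4.)

Yes, G is 4-colorable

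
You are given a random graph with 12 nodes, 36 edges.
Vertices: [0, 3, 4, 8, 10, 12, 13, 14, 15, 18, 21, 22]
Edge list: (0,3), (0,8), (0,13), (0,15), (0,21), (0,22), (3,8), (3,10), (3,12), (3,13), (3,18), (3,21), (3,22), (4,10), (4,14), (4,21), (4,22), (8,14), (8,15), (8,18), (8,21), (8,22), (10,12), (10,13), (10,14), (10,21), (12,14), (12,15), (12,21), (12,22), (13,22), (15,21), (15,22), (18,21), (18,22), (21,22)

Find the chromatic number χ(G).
χ(G) = 5

Clique number ω(G) = 5 (lower bound: χ ≥ ω).
The clique on [0, 3, 8, 21, 22] has size 5, forcing χ ≥ 5, and the coloring below uses 5 colors, so χ(G) = 5.
A valid 5-coloring: color 1: [10, 22]; color 2: [13, 14, 21]; color 3: [3, 4, 15]; color 4: [8, 12]; color 5: [0, 18].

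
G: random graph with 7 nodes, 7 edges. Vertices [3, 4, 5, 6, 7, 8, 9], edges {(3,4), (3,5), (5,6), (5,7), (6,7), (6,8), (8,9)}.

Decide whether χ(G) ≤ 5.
Yes, G is 5-colorable

A valid 5-coloring: color 1: [3, 6, 9]; color 2: [4, 5, 8]; color 3: [7].
(χ(G) = 3 ≤ 5.)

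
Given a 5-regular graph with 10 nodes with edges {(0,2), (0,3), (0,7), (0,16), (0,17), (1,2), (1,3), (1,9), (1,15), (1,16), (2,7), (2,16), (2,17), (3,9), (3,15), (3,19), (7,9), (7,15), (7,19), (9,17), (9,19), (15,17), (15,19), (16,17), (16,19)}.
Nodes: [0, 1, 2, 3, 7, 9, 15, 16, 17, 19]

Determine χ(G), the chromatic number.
Clique number ω(G) = 4 (lower bound: χ ≥ ω).
The clique on [0, 2, 16, 17] has size 4, forcing χ ≥ 4, and the coloring below uses 4 colors, so χ(G) = 4.
A valid 4-coloring: color 1: [0, 1, 19]; color 2: [2, 9, 15]; color 3: [3, 7, 16]; color 4: [17].

χ(G) = 4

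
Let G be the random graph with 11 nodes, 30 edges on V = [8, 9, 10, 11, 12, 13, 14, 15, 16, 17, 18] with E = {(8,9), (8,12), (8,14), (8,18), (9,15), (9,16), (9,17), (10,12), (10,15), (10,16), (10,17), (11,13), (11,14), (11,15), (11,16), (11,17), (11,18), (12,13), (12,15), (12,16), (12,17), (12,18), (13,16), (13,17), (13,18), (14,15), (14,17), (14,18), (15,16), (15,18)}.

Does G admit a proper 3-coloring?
The clique on vertices [11, 14, 15, 18] has size 4 > 3, so it alone needs 4 colors.

No, G is not 3-colorable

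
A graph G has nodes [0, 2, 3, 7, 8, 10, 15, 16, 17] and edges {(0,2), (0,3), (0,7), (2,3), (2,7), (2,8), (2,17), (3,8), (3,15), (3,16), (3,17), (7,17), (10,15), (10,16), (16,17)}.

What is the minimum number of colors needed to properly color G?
χ(G) = 3

Clique number ω(G) = 3 (lower bound: χ ≥ ω).
The clique on [3, 16, 17] has size 3, forcing χ ≥ 3, and the coloring below uses 3 colors, so χ(G) = 3.
A valid 3-coloring: color 1: [3, 7, 10]; color 2: [2, 15, 16]; color 3: [0, 8, 17].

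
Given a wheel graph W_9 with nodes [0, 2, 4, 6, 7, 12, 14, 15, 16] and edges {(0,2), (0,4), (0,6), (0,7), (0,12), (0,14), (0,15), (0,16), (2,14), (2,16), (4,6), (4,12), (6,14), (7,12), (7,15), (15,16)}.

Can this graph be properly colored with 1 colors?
The clique on vertices [0, 2, 16] has size 3 > 1, so it alone needs 3 colors.

No, G is not 1-colorable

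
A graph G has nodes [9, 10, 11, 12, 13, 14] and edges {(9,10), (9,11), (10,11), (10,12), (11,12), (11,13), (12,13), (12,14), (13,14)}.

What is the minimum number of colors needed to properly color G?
χ(G) = 3

Clique number ω(G) = 3 (lower bound: χ ≥ ω).
The clique on [9, 10, 11] has size 3, forcing χ ≥ 3, and the coloring below uses 3 colors, so χ(G) = 3.
A valid 3-coloring: color 1: [11, 14]; color 2: [9, 12]; color 3: [10, 13].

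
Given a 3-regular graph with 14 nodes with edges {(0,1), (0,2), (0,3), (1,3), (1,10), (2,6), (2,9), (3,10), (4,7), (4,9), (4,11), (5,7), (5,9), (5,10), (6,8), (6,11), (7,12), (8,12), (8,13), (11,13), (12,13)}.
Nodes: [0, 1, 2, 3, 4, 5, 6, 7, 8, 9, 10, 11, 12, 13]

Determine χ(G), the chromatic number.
χ(G) = 3

Clique number ω(G) = 3 (lower bound: χ ≥ ω).
The clique on [0, 1, 3] has size 3, forcing χ ≥ 3, and the coloring below uses 3 colors, so χ(G) = 3.
A valid 3-coloring: color 1: [2, 3, 5, 8, 11]; color 2: [0, 6, 7, 9, 10, 13]; color 3: [1, 4, 12].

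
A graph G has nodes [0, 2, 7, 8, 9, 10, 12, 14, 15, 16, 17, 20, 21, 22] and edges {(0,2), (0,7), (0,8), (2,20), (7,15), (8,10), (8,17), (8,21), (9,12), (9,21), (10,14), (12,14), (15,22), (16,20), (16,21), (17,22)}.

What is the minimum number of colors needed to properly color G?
χ(G) = 2

Clique number ω(G) = 2 (lower bound: χ ≥ ω).
The graph is bipartite (no odd cycle), so 2 colors suffice: χ(G) = 2.
A valid 2-coloring: color 1: [2, 7, 8, 9, 14, 16, 22]; color 2: [0, 10, 12, 15, 17, 20, 21].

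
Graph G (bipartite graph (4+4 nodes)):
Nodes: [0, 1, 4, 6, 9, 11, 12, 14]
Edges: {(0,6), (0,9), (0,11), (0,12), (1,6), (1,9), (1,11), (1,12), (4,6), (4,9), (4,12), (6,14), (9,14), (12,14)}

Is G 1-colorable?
No, G is not 1-colorable

Edge (0,9) forces its endpoints to differ, so 1 color is not enough.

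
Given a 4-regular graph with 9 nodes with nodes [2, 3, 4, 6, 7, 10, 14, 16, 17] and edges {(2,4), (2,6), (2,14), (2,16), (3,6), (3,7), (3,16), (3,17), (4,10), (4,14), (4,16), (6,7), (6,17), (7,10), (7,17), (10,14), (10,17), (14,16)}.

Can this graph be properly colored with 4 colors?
Yes, G is 4-colorable

A valid 4-coloring: color 1: [4, 17]; color 2: [2, 3, 10]; color 3: [6, 16]; color 4: [7, 14].
(χ(G) = 4 ≤ 4.)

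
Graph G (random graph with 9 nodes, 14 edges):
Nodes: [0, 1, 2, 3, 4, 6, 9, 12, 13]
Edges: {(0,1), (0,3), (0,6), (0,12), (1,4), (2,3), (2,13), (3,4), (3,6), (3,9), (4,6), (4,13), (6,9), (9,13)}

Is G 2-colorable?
No, G is not 2-colorable

The clique on vertices [0, 3, 6] has size 3 > 2, so it alone needs 3 colors.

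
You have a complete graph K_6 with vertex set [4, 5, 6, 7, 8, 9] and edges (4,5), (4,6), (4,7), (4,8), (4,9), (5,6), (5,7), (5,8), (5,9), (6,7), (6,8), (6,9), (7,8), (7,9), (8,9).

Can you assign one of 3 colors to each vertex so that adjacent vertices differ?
No, G is not 3-colorable

The clique on vertices [4, 5, 6, 7, 8, 9] has size 6 > 3, so it alone needs 6 colors.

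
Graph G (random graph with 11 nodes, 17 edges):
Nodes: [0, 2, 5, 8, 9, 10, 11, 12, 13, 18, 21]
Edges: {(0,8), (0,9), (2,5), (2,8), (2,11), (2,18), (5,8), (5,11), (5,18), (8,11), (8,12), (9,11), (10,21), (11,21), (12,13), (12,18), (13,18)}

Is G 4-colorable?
A valid 4-coloring: color 1: [0, 10, 11, 18]; color 2: [8, 9, 13, 21]; color 3: [2, 12]; color 4: [5].
(χ(G) = 4 ≤ 4.)

Yes, G is 4-colorable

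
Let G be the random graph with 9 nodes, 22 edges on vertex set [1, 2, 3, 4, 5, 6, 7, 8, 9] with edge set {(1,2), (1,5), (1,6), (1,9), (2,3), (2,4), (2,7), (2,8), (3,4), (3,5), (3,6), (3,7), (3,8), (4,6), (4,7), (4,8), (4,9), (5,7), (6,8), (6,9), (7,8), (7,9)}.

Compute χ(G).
Clique number ω(G) = 5 (lower bound: χ ≥ ω).
The clique on [2, 3, 4, 7, 8] has size 5, forcing χ ≥ 5, and the coloring below uses 5 colors, so χ(G) = 5.
A valid 5-coloring: color 1: [1, 3]; color 2: [6, 7]; color 3: [4, 5]; color 4: [2, 9]; color 5: [8].

χ(G) = 5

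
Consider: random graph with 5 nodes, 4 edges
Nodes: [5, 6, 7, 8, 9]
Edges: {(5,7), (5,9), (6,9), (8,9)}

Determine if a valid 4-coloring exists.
Yes, G is 4-colorable

A valid 4-coloring: color 1: [7, 9]; color 2: [5, 6, 8].
(χ(G) = 2 ≤ 4.)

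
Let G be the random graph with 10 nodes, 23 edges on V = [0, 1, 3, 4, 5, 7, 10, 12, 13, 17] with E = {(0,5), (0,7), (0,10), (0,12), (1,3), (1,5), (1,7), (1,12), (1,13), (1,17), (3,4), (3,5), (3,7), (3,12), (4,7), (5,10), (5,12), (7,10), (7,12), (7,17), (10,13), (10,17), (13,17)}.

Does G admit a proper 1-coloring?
No, G is not 1-colorable

The clique on vertices [1, 3, 5, 12] has size 4 > 1, so it alone needs 4 colors.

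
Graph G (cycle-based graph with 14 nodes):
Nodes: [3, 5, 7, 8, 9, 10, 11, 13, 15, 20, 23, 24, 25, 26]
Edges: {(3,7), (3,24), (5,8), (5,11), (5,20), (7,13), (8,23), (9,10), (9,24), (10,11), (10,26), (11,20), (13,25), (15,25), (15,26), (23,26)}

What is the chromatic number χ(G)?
χ(G) = 3

Clique number ω(G) = 3 (lower bound: χ ≥ ω).
The clique on [5, 11, 20] has size 3, forcing χ ≥ 3, and the coloring below uses 3 colors, so χ(G) = 3.
A valid 3-coloring: color 1: [3, 8, 9, 11, 13, 26]; color 2: [5, 7, 10, 23, 24, 25]; color 3: [15, 20].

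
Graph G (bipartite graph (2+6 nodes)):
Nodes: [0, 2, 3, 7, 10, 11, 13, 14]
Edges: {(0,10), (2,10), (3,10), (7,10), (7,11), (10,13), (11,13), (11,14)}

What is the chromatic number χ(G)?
Clique number ω(G) = 2 (lower bound: χ ≥ ω).
The graph is bipartite (no odd cycle), so 2 colors suffice: χ(G) = 2.
A valid 2-coloring: color 1: [10, 11]; color 2: [0, 2, 3, 7, 13, 14].

χ(G) = 2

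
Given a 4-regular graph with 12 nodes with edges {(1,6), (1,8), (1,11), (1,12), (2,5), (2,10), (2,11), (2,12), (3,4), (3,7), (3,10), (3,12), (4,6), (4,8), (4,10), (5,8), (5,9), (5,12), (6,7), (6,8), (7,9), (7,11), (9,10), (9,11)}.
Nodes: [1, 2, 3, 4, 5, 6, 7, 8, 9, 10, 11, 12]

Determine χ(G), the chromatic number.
Clique number ω(G) = 3 (lower bound: χ ≥ ω).
The clique on [1, 6, 8] has size 3, forcing χ ≥ 3, and the coloring below uses 3 colors, so χ(G) = 3.
A valid 3-coloring: color 1: [1, 2, 4, 9]; color 2: [3, 5, 6, 11]; color 3: [7, 8, 10, 12].

χ(G) = 3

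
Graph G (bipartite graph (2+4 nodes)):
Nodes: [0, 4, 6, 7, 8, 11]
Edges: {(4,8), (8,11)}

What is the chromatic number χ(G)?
χ(G) = 2

Clique number ω(G) = 2 (lower bound: χ ≥ ω).
The graph is bipartite (no odd cycle), so 2 colors suffice: χ(G) = 2.
A valid 2-coloring: color 1: [0, 6, 7, 8]; color 2: [4, 11].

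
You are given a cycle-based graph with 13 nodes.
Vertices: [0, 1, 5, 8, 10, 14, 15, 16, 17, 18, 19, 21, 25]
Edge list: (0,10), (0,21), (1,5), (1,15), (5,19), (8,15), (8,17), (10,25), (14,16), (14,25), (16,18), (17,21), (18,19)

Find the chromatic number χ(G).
χ(G) = 3

Clique number ω(G) = 2 (lower bound: χ ≥ ω).
Odd cycle [16, 14, 25, 10, 0, 21, 17, 8, 15, 1, 5, 19, 18] needs 3 colors (χ ≥ 3).
The coloring below uses 3 colors, so χ(G) = 3.
A valid 3-coloring: color 1: [0, 15, 16, 17, 19, 25]; color 2: [1, 8, 10, 14, 18, 21]; color 3: [5].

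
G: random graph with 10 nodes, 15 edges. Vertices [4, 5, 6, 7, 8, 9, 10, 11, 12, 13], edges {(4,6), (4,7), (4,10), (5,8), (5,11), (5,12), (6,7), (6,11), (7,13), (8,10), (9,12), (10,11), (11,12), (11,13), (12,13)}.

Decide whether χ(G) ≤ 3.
Yes, G is 3-colorable

A valid 3-coloring: color 1: [7, 8, 9, 11]; color 2: [6, 10, 12]; color 3: [4, 5, 13].
(χ(G) = 3 ≤ 3.)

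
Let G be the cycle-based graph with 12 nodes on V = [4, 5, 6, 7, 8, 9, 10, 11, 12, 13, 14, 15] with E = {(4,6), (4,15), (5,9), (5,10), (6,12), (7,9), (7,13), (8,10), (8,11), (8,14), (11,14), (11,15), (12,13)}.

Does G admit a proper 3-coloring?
A valid 3-coloring: color 1: [6, 8, 9, 13, 15]; color 2: [4, 5, 7, 11, 12]; color 3: [10, 14].
(χ(G) = 3 ≤ 3.)

Yes, G is 3-colorable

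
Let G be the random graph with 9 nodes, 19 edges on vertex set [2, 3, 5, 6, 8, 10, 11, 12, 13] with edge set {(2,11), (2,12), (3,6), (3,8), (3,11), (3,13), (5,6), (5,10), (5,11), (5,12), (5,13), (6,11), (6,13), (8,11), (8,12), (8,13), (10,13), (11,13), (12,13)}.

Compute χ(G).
Clique number ω(G) = 4 (lower bound: χ ≥ ω).
The clique on [3, 8, 11, 13] has size 4, forcing χ ≥ 4, and the coloring below uses 4 colors, so χ(G) = 4.
A valid 4-coloring: color 1: [2, 13]; color 2: [10, 11, 12]; color 3: [3, 5]; color 4: [6, 8].

χ(G) = 4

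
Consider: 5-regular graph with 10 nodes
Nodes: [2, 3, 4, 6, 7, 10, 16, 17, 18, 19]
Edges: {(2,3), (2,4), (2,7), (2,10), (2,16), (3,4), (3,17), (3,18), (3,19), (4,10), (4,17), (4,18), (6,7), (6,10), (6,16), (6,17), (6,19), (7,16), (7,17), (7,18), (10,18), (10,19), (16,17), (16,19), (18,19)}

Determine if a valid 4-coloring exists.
A valid 4-coloring: color 1: [3, 10, 16]; color 2: [2, 6, 18]; color 3: [4, 7, 19]; color 4: [17].
(χ(G) = 4 ≤ 4.)

Yes, G is 4-colorable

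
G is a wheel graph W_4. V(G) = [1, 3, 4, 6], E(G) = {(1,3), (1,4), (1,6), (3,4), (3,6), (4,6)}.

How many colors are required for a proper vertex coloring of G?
Clique number ω(G) = 4 (lower bound: χ ≥ ω).
The clique on [1, 3, 4, 6] has size 4, forcing χ ≥ 4, and the coloring below uses 4 colors, so χ(G) = 4.
A valid 4-coloring: color 1: [4]; color 2: [1]; color 3: [6]; color 4: [3].

χ(G) = 4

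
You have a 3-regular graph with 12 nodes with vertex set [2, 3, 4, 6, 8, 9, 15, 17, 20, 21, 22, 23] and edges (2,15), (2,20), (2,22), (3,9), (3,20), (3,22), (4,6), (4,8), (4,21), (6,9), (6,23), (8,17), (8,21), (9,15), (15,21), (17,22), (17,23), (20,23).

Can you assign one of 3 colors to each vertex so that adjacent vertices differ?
A valid 3-coloring: color 1: [6, 8, 15, 20, 22]; color 2: [2, 3, 21, 23]; color 3: [4, 9, 17].
(χ(G) = 3 ≤ 3.)

Yes, G is 3-colorable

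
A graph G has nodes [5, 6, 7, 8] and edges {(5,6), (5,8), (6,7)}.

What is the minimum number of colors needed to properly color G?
χ(G) = 2

Clique number ω(G) = 2 (lower bound: χ ≥ ω).
The graph is bipartite (no odd cycle), so 2 colors suffice: χ(G) = 2.
A valid 2-coloring: color 1: [6, 8]; color 2: [5, 7].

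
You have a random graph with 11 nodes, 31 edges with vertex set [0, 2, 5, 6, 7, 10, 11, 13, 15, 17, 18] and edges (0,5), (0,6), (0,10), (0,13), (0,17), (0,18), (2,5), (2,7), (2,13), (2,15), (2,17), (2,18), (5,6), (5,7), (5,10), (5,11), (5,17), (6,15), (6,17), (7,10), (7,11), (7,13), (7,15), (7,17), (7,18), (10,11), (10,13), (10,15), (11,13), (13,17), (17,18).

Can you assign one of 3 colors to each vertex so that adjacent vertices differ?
The clique on vertices [0, 5, 6, 17] has size 4 > 3, so it alone needs 4 colors.

No, G is not 3-colorable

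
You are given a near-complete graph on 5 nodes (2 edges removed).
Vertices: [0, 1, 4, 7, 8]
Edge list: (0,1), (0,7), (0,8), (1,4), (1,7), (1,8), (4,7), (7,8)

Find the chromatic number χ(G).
χ(G) = 4

Clique number ω(G) = 4 (lower bound: χ ≥ ω).
The clique on [0, 1, 7, 8] has size 4, forcing χ ≥ 4, and the coloring below uses 4 colors, so χ(G) = 4.
A valid 4-coloring: color 1: [7]; color 2: [1]; color 3: [0, 4]; color 4: [8].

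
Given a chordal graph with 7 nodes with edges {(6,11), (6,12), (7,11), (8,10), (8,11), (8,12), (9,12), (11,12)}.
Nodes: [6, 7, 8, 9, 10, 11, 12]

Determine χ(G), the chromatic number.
Clique number ω(G) = 3 (lower bound: χ ≥ ω).
The clique on [8, 11, 12] has size 3, forcing χ ≥ 3, and the coloring below uses 3 colors, so χ(G) = 3.
A valid 3-coloring: color 1: [9, 10, 11]; color 2: [7, 12]; color 3: [6, 8].

χ(G) = 3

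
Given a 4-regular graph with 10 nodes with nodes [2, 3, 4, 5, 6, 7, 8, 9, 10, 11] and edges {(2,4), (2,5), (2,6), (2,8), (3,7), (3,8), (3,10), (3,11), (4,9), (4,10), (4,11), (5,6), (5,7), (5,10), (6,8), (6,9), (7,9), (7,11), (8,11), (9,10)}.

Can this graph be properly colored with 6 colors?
A valid 6-coloring: color 1: [6, 10, 11]; color 2: [4, 7, 8]; color 3: [3, 5, 9]; color 4: [2].
(χ(G) = 4 ≤ 6.)

Yes, G is 6-colorable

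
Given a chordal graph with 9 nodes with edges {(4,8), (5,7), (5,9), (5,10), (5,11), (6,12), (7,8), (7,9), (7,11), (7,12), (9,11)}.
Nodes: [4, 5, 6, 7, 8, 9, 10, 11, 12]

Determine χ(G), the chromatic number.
Clique number ω(G) = 4 (lower bound: χ ≥ ω).
The clique on [5, 7, 9, 11] has size 4, forcing χ ≥ 4, and the coloring below uses 4 colors, so χ(G) = 4.
A valid 4-coloring: color 1: [4, 6, 7, 10]; color 2: [5, 8, 12]; color 3: [11]; color 4: [9].

χ(G) = 4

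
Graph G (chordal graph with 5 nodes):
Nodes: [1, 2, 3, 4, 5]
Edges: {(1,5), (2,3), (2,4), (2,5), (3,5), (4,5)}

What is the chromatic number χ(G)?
Clique number ω(G) = 3 (lower bound: χ ≥ ω).
The clique on [2, 3, 5] has size 3, forcing χ ≥ 3, and the coloring below uses 3 colors, so χ(G) = 3.
A valid 3-coloring: color 1: [5]; color 2: [1, 2]; color 3: [3, 4].

χ(G) = 3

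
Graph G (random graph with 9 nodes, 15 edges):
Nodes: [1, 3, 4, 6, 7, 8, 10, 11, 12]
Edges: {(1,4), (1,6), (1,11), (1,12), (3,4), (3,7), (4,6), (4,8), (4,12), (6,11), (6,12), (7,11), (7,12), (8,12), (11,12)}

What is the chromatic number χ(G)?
Clique number ω(G) = 4 (lower bound: χ ≥ ω).
The clique on [1, 6, 11, 12] has size 4, forcing χ ≥ 4, and the coloring below uses 4 colors, so χ(G) = 4.
A valid 4-coloring: color 1: [3, 10, 12]; color 2: [4, 11]; color 3: [1, 7, 8]; color 4: [6].

χ(G) = 4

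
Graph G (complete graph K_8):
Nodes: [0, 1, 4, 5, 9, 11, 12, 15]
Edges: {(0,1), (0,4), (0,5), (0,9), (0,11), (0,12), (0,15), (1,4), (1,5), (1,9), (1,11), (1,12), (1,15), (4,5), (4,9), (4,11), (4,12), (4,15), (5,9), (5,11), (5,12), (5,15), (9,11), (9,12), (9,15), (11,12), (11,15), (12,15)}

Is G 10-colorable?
Yes, G is 10-colorable

A valid 10-coloring: color 1: [0]; color 2: [5]; color 3: [1]; color 4: [11]; color 5: [15]; color 6: [4]; color 7: [12]; color 8: [9].
(χ(G) = 8 ≤ 10.)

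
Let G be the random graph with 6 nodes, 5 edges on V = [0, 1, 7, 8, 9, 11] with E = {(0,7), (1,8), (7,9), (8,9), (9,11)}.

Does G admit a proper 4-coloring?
Yes, G is 4-colorable

A valid 4-coloring: color 1: [0, 1, 9]; color 2: [7, 8, 11].
(χ(G) = 2 ≤ 4.)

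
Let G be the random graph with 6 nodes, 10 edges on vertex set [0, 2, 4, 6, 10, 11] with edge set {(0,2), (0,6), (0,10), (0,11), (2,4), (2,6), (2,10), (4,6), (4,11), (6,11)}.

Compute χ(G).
χ(G) = 3

Clique number ω(G) = 3 (lower bound: χ ≥ ω).
The clique on [0, 2, 10] has size 3, forcing χ ≥ 3, and the coloring below uses 3 colors, so χ(G) = 3.
A valid 3-coloring: color 1: [6, 10]; color 2: [0, 4]; color 3: [2, 11].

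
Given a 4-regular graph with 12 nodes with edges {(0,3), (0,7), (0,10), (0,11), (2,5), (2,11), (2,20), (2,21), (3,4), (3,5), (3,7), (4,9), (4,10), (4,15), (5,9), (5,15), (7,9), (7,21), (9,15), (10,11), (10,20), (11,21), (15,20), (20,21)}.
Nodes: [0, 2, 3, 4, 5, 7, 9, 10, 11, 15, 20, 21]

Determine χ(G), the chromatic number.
χ(G) = 3

Clique number ω(G) = 3 (lower bound: χ ≥ ω).
The clique on [0, 3, 7] has size 3, forcing χ ≥ 3, and the coloring below uses 3 colors, so χ(G) = 3.
A valid 3-coloring: color 1: [4, 5, 7, 11, 20]; color 2: [0, 2, 9]; color 3: [3, 10, 15, 21].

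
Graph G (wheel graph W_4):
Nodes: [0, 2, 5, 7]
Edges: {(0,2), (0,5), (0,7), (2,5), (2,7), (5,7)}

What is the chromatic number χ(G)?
Clique number ω(G) = 4 (lower bound: χ ≥ ω).
The clique on [0, 2, 5, 7] has size 4, forcing χ ≥ 4, and the coloring below uses 4 colors, so χ(G) = 4.
A valid 4-coloring: color 1: [5]; color 2: [0]; color 3: [2]; color 4: [7].

χ(G) = 4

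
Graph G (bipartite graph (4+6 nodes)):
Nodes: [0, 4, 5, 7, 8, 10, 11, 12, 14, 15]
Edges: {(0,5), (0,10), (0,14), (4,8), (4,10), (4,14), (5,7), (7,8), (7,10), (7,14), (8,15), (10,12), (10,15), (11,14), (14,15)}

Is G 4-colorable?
A valid 4-coloring: color 1: [5, 8, 10, 14]; color 2: [0, 4, 7, 11, 12, 15].
(χ(G) = 2 ≤ 4.)

Yes, G is 4-colorable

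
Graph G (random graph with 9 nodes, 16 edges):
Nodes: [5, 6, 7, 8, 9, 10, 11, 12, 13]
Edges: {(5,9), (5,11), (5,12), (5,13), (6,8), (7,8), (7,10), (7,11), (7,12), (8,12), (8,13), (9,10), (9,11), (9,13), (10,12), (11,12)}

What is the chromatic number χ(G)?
Clique number ω(G) = 3 (lower bound: χ ≥ ω).
Suppose a proper 3-coloring c exists. The clique [5, 9, 11] takes 3 distinct colors; by symmetry let c(5) = 1, c(9) = 2, c(11) = 3.
- Vertex 12: neighbors [5, 11] already have colors [1, 3] ⇒ c(12) = 2.
- Vertex 7: neighbors [12, 11] already have colors [2, 3] ⇒ c(7) = 1.
- Vertex 8: neighbors [7, 12] already have colors [1, 2] ⇒ c(8) = 3.
- Vertex 13: neighbors [5, 9, 8] already have colors [1, 2, 3] — all 3 colors blocked. Contradiction.
The forced assignments end in a contradiction, so G has no proper 3-coloring (χ ≥ 4).
The coloring below uses 4 colors, so χ(G) = 4.
A valid 4-coloring: color 1: [6, 9, 12]; color 2: [8, 10, 11]; color 3: [5, 7]; color 4: [13].

χ(G) = 4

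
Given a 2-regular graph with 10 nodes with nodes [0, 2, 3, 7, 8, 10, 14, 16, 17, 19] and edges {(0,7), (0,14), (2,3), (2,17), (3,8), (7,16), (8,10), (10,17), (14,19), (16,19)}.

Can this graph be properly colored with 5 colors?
A valid 5-coloring: color 1: [0, 8, 16, 17]; color 2: [3, 7, 10, 14]; color 3: [2, 19].
(χ(G) = 3 ≤ 5.)

Yes, G is 5-colorable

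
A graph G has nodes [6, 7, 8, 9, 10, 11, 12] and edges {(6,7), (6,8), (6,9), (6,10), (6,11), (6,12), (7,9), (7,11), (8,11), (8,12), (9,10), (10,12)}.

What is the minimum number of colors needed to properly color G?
χ(G) = 3

Clique number ω(G) = 3 (lower bound: χ ≥ ω).
The clique on [6, 8, 11] has size 3, forcing χ ≥ 3, and the coloring below uses 3 colors, so χ(G) = 3.
A valid 3-coloring: color 1: [6]; color 2: [9, 11, 12]; color 3: [7, 8, 10].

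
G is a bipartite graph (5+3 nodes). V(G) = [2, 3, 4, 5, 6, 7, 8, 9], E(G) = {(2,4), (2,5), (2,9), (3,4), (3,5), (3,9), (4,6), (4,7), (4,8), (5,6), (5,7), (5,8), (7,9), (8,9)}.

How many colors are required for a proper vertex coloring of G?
χ(G) = 2

Clique number ω(G) = 2 (lower bound: χ ≥ ω).
The graph is bipartite (no odd cycle), so 2 colors suffice: χ(G) = 2.
A valid 2-coloring: color 1: [4, 5, 9]; color 2: [2, 3, 6, 7, 8].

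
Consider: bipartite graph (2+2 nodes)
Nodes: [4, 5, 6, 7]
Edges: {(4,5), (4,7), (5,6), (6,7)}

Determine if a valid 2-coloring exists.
A valid 2-coloring: color 1: [4, 6]; color 2: [5, 7].
(χ(G) = 2 ≤ 2.)

Yes, G is 2-colorable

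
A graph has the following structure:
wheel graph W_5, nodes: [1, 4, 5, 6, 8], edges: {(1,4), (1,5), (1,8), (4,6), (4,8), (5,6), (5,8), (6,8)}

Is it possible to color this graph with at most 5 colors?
Yes, G is 5-colorable

A valid 5-coloring: color 1: [8]; color 2: [1, 6]; color 3: [4, 5].
(χ(G) = 3 ≤ 5.)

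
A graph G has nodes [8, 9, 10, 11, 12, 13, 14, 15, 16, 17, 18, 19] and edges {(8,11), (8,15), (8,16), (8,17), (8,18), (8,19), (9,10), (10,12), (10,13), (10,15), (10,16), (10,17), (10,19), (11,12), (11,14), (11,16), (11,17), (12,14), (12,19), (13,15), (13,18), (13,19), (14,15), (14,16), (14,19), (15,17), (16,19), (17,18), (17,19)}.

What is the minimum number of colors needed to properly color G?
χ(G) = 3

Clique number ω(G) = 3 (lower bound: χ ≥ ω).
The clique on [8, 11, 16] has size 3, forcing χ ≥ 3, and the coloring below uses 3 colors, so χ(G) = 3.
A valid 3-coloring: color 1: [9, 11, 15, 18, 19]; color 2: [8, 10, 14]; color 3: [12, 13, 16, 17].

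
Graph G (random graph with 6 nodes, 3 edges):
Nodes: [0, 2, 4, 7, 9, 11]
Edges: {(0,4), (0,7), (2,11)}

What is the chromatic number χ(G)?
χ(G) = 2

Clique number ω(G) = 2 (lower bound: χ ≥ ω).
The graph is bipartite (no odd cycle), so 2 colors suffice: χ(G) = 2.
A valid 2-coloring: color 1: [0, 9, 11]; color 2: [2, 4, 7].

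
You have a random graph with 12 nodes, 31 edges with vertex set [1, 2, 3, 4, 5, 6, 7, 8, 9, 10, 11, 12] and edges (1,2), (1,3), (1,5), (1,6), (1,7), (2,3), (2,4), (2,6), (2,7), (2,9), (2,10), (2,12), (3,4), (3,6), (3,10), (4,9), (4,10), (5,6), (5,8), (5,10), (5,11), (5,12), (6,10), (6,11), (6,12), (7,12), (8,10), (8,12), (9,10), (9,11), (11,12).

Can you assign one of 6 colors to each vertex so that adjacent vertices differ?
A valid 6-coloring: color 1: [2, 8, 11]; color 2: [1, 10, 12]; color 3: [4, 6, 7]; color 4: [3, 5, 9].
(χ(G) = 4 ≤ 6.)

Yes, G is 6-colorable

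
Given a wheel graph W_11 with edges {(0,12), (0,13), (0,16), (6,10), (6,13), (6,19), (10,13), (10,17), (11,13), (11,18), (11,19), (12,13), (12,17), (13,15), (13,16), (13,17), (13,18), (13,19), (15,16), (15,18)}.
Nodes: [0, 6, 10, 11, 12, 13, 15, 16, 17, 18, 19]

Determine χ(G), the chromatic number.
χ(G) = 3

Clique number ω(G) = 3 (lower bound: χ ≥ ω).
The clique on [0, 13, 16] has size 3, forcing χ ≥ 3, and the coloring below uses 3 colors, so χ(G) = 3.
A valid 3-coloring: color 1: [13]; color 2: [0, 6, 11, 15, 17]; color 3: [10, 12, 16, 18, 19].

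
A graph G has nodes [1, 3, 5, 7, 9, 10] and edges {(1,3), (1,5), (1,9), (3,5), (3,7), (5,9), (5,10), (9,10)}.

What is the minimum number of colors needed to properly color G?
Clique number ω(G) = 3 (lower bound: χ ≥ ω).
The clique on [1, 5, 9] has size 3, forcing χ ≥ 3, and the coloring below uses 3 colors, so χ(G) = 3.
A valid 3-coloring: color 1: [5, 7]; color 2: [3, 9]; color 3: [1, 10].

χ(G) = 3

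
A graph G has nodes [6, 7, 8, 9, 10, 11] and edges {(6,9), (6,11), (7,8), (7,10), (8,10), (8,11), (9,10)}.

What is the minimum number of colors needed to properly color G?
χ(G) = 3

Clique number ω(G) = 3 (lower bound: χ ≥ ω).
The clique on [7, 8, 10] has size 3, forcing χ ≥ 3, and the coloring below uses 3 colors, so χ(G) = 3.
A valid 3-coloring: color 1: [10, 11]; color 2: [8, 9]; color 3: [6, 7].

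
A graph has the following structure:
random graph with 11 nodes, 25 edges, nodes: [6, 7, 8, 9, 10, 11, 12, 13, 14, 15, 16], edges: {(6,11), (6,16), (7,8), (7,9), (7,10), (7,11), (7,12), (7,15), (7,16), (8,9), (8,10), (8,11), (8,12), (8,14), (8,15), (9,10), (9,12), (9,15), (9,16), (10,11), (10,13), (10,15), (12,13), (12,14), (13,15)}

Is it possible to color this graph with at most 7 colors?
A valid 7-coloring: color 1: [6, 7, 13, 14]; color 2: [8, 16]; color 3: [10, 12]; color 4: [9, 11]; color 5: [15].
(χ(G) = 5 ≤ 7.)

Yes, G is 7-colorable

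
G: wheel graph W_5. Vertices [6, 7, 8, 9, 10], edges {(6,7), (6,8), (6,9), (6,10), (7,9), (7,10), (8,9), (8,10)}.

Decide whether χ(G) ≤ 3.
A valid 3-coloring: color 1: [6]; color 2: [9, 10]; color 3: [7, 8].
(χ(G) = 3 ≤ 3.)

Yes, G is 3-colorable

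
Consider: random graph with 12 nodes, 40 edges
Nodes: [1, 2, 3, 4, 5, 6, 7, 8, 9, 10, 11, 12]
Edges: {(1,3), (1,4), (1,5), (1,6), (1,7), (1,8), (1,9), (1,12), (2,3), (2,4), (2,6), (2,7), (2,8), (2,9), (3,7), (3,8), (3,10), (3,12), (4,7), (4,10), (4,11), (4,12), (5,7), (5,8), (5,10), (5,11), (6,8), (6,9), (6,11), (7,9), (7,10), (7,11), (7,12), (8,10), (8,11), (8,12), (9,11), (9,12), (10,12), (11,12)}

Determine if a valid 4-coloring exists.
A valid 4-coloring: color 1: [7, 8]; color 2: [1, 2, 10, 11]; color 3: [5, 6, 12]; color 4: [3, 4, 9].
(χ(G) = 4 ≤ 4.)

Yes, G is 4-colorable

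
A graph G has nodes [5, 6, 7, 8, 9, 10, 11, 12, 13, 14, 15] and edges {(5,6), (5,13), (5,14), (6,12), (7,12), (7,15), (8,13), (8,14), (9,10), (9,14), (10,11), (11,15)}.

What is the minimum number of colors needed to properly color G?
χ(G) = 3

Clique number ω(G) = 2 (lower bound: χ ≥ ω).
Odd cycle [15, 7, 12, 6, 5, 14, 9, 10, 11] needs 3 colors (χ ≥ 3).
The coloring below uses 3 colors, so χ(G) = 3.
A valid 3-coloring: color 1: [5, 8, 10, 12, 15]; color 2: [6, 7, 11, 13, 14]; color 3: [9].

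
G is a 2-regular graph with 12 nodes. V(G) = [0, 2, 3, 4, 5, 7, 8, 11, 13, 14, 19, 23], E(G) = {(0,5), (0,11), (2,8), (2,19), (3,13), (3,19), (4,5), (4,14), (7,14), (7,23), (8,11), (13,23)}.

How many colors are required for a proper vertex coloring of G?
χ(G) = 2

Clique number ω(G) = 2 (lower bound: χ ≥ ω).
The graph is bipartite (no odd cycle), so 2 colors suffice: χ(G) = 2.
A valid 2-coloring: color 1: [2, 3, 5, 11, 14, 23]; color 2: [0, 4, 7, 8, 13, 19].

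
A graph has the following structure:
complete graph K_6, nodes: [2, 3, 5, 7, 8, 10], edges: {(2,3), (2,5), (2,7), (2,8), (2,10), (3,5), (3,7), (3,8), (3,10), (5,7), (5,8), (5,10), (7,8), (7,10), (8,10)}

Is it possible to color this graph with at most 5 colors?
The clique on vertices [2, 3, 5, 7, 8, 10] has size 6 > 5, so it alone needs 6 colors.

No, G is not 5-colorable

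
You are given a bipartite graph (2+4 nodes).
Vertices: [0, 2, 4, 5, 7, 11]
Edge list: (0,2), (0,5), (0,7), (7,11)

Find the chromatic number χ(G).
χ(G) = 2

Clique number ω(G) = 2 (lower bound: χ ≥ ω).
The graph is bipartite (no odd cycle), so 2 colors suffice: χ(G) = 2.
A valid 2-coloring: color 1: [0, 4, 11]; color 2: [2, 5, 7].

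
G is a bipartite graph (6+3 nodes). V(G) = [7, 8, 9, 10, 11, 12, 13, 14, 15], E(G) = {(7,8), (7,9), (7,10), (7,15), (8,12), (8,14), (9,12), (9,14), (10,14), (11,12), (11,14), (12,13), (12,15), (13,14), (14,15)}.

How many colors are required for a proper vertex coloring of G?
Clique number ω(G) = 2 (lower bound: χ ≥ ω).
The graph is bipartite (no odd cycle), so 2 colors suffice: χ(G) = 2.
A valid 2-coloring: color 1: [7, 12, 14]; color 2: [8, 9, 10, 11, 13, 15].

χ(G) = 2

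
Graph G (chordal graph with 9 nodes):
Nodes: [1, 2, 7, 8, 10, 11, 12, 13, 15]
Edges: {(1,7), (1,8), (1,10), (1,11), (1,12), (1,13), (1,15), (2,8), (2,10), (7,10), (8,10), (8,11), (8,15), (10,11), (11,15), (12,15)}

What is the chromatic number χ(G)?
Clique number ω(G) = 4 (lower bound: χ ≥ ω).
The clique on [1, 8, 10, 11] has size 4, forcing χ ≥ 4, and the coloring below uses 4 colors, so χ(G) = 4.
A valid 4-coloring: color 1: [1, 2]; color 2: [7, 8, 12, 13]; color 3: [10, 15]; color 4: [11].

χ(G) = 4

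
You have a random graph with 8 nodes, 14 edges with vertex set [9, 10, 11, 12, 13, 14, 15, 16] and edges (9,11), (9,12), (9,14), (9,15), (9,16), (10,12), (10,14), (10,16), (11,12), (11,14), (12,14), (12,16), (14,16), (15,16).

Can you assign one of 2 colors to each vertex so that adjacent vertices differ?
No, G is not 2-colorable

The clique on vertices [9, 12, 14, 16] has size 4 > 2, so it alone needs 4 colors.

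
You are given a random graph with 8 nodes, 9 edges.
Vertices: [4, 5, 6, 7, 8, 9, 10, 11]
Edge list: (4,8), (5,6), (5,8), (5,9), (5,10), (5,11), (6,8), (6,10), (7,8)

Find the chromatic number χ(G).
χ(G) = 3

Clique number ω(G) = 3 (lower bound: χ ≥ ω).
The clique on [5, 6, 8] has size 3, forcing χ ≥ 3, and the coloring below uses 3 colors, so χ(G) = 3.
A valid 3-coloring: color 1: [4, 5, 7]; color 2: [8, 9, 10, 11]; color 3: [6].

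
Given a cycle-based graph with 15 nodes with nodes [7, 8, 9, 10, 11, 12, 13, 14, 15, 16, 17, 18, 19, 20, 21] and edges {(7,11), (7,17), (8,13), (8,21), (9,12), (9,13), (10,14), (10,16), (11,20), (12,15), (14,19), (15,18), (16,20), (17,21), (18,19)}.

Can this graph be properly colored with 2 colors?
Odd cycle [15, 18, 19, 14, 10, 16, 20, 11, 7, 17, 21, 8, 13, 9, 12] needs 3 colors (χ ≥ 3).
Hence χ(G) ≥ 3 > 2, so no proper 2-coloring exists.

No, G is not 2-colorable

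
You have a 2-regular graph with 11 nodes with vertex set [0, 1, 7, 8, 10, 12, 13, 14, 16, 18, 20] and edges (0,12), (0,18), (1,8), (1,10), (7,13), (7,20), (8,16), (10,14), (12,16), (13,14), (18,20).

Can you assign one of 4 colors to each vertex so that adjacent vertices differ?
Yes, G is 4-colorable

A valid 4-coloring: color 1: [8, 10, 12, 13, 20]; color 2: [0, 1, 7, 14, 16]; color 3: [18].
(χ(G) = 3 ≤ 4.)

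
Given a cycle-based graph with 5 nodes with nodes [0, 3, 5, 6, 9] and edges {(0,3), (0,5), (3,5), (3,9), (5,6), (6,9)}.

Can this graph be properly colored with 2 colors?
No, G is not 2-colorable

The clique on vertices [0, 3, 5] has size 3 > 2, so it alone needs 3 colors.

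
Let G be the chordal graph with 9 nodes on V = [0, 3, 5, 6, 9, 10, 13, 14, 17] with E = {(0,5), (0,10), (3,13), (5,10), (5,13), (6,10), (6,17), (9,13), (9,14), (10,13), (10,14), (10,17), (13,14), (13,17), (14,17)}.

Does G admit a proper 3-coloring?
No, G is not 3-colorable

The clique on vertices [10, 13, 14, 17] has size 4 > 3, so it alone needs 4 colors.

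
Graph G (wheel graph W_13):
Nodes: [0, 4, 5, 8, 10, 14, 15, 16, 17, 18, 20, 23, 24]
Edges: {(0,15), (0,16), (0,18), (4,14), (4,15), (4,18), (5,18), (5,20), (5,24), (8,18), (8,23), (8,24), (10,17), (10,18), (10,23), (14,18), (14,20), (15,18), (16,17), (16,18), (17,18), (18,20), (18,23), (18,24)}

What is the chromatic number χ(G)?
Clique number ω(G) = 3 (lower bound: χ ≥ ω).
The clique on [0, 16, 18] has size 3, forcing χ ≥ 3, and the coloring below uses 3 colors, so χ(G) = 3.
A valid 3-coloring: color 1: [18]; color 2: [0, 4, 17, 20, 23, 24]; color 3: [5, 8, 10, 14, 15, 16].

χ(G) = 3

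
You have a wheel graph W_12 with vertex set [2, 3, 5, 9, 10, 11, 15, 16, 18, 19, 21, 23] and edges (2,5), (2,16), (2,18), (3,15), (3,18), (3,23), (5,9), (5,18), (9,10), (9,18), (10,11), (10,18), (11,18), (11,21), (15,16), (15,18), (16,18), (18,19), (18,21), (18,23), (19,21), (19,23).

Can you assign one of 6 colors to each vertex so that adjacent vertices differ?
Yes, G is 6-colorable

A valid 6-coloring: color 1: [18]; color 2: [2, 9, 11, 15, 19]; color 3: [3, 5, 10, 16, 21]; color 4: [23].
(χ(G) = 4 ≤ 6.)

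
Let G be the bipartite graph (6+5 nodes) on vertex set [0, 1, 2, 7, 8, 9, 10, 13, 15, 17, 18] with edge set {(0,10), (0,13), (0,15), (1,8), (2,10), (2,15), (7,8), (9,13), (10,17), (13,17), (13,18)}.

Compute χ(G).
Clique number ω(G) = 2 (lower bound: χ ≥ ω).
The graph is bipartite (no odd cycle), so 2 colors suffice: χ(G) = 2.
A valid 2-coloring: color 1: [8, 10, 13, 15]; color 2: [0, 1, 2, 7, 9, 17, 18].

χ(G) = 2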